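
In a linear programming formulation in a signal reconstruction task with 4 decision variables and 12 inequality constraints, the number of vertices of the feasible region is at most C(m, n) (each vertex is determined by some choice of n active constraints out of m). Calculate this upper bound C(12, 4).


Each vertex corresponds to some choice of n active constraints out of m, so the number of vertices is at most C(m, n) = m! / (n!(m-n)!).
m = 12, n = 4
Numerator: 12 * 11 * 10 * 9
Denominator: 4! = 24
C(12, 4) = 495


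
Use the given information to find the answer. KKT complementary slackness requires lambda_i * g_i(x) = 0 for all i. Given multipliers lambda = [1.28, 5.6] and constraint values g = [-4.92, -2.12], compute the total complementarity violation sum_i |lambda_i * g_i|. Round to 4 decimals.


KKT complementary slackness check:
lambda_1 * g_1 = 1.28 * -4.92 = -6.2976
lambda_2 * g_2 = 5.6 * -2.12 = -11.872
Total violation = 6.2976 + 11.872 = 18.1696


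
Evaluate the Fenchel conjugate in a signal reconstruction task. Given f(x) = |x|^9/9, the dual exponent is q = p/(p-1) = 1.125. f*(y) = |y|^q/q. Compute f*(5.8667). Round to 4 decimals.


The conjugate exponent q satisfies 1/p + 1/q = 1.
p = 9, so q = 9/(9 - 1) = 1.125
|y|^q = 5.8667^1.125 = 7.3189
f*(5.8667) = 7.3189 / 1.125 = 6.5056


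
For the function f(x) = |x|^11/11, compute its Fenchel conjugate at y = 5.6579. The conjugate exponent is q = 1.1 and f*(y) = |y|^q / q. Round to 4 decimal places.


The conjugate exponent q satisfies 1/p + 1/q = 1.
p = 11, so q = 11/(11 - 1) = 1.1
|y|^q = 5.6579^1.1 = 6.7285
f*(5.6579) = 6.7285 / 1.1 = 6.1169


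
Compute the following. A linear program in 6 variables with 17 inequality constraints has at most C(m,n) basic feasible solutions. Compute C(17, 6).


Each vertex corresponds to some choice of n active constraints out of m, so the number of vertices is at most C(m, n) = m! / (n!(m-n)!).
m = 17, n = 6
Numerator: 17 * 16 * 15 * 14 * 13 * 12
Denominator: 6! = 720
C(17, 6) = 12376


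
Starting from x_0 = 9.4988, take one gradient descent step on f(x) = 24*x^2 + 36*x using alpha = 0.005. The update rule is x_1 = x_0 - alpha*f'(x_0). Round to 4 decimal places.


We compute the gradient at x_0 and apply the update.
f'(x) = 48*x + 36
f'(9.4988) = 48*9.4988 + 36 = 491.9424
x_1 = 9.4988 - 0.005*491.9424 = 7.0391


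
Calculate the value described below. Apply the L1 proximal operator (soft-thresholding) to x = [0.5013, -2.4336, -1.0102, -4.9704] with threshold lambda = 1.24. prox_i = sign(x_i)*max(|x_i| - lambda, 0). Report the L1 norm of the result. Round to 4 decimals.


Soft-thresholding with lambda = 1.24:
prox(0.5013) = sign(0.5013)*max(|0.5013| - 1.24, 0) = 0.0
prox(-2.4336) = sign(-2.4336)*max(|-2.4336| - 1.24, 0) = -1.1936
prox(-1.0102) = sign(-1.0102)*max(|-1.0102| - 1.24, 0) = 0.0
prox(-4.9704) = sign(-4.9704)*max(|-4.9704| - 1.24, 0) = -3.7304
prox(x) = [0.0, -1.1936, 0.0, -3.7304]
||prox(x)||_1 = 0.0 + 1.1936 + 0.0 + 3.7304 = 4.924


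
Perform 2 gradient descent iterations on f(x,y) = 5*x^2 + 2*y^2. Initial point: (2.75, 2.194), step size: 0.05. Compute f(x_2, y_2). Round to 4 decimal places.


Gradient descent on f(x,y) = 5*x^2 + 2*y^2.
Starting point: (2.75, 2.194), alpha = 0.05
Step 1: grad_x = 2*5*2.75 = 27.5, grad_y = 2*2*2.194 = 8.776
  x_1 = 2.75 - 0.05*27.5 = 1.375
  y_1 = 2.194 - 0.05*8.776 = 1.7552
Step 2: grad_x = 2*5*1.375 = 13.75, grad_y = 2*2*1.7552 = 7.0208
  x_2 = 1.375 - 0.05*13.75 = 0.6875
  y_2 = 1.7552 - 0.05*7.0208 = 1.4042
f(0.6875, 1.4042) = 5*0.6875^2 + 2*1.4042^2 = 6.3066


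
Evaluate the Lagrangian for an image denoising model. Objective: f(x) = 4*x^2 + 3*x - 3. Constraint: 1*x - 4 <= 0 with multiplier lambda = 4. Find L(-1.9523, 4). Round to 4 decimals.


Step 1: Evaluate f(x).
f(-1.9523) = 4*(-1.9523)^2 + 3*(-1.9523) - 3 = 6.389
Step 2: Evaluate g(x).
g(-1.9523) = 1*-1.9523 - 4 = -5.9523
Step 3: Compute Lagrangian.
L = 6.389 + 4*-5.9523 = -17.4202


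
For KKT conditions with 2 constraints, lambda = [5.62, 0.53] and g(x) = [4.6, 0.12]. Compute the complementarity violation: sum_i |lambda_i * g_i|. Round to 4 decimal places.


KKT complementary slackness check:
lambda_1 * g_1 = 5.62 * 4.6 = 25.852
lambda_2 * g_2 = 0.53 * 0.12 = 0.0636
Total violation = 25.852 + 0.0636 = 25.9156


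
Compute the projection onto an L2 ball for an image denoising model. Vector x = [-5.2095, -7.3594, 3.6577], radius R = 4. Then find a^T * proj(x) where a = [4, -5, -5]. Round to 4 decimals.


Step 1: Compute ||x|| (intermediates to 6 decimals).
||x|| = sqrt((-5.2095)^2 + (-7.3594)^2 + 3.6577^2) = 9.730284
Step 2: Project.
Since ||x|| > R, scale = R/||x|| = 4/9.730284 = 0.411088, proj(x) = scale * x
proj(x) = [-2.141563, -3.025361, 1.503637]
Step 3: Dot product.
a^T * proj(x) = 4*(-2.141563) - 5*(-3.025361) - 5*1.503637 = -0.9576


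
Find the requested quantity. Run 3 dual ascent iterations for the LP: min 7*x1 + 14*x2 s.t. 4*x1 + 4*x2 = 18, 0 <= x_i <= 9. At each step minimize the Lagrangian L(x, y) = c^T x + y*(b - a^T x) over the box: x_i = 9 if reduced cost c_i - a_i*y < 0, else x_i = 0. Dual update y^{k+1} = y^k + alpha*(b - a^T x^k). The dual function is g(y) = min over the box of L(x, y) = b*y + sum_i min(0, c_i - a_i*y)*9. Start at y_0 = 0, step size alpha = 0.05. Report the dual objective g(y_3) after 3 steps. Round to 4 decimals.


Dual ascent for LP: min 7*x1 + 14*x2, 4*x1 + 4*x2 = 18, 0 <= x_i <= 9
Step 1: y^k = 0.0, reduced costs: (7.0, 14.0)
  x^k = (0.0, 0.0), subgradient = b - a^T x = 18.0
  y^{k+1} = 0.0 + 0.05*18.0 = 0.9
Step 2: y^k = 0.9, reduced costs: (3.4, 10.4)
  x^k = (0.0, 0.0), subgradient = b - a^T x = 18.0
  y^{k+1} = 0.9 + 0.05*18.0 = 1.8
Step 3: y^k = 1.8, reduced costs: (-0.2, 6.8)
  x^k = (9.0, 0.0), subgradient = b - a^T x = -18.0
  y^{k+1} = 1.8 + 0.05*-18.0 = 0.9
Dual objective at y_3 = 0.9: reduced costs (3.4, 10.4), box minimizer x = (0.0, 0.0)
g(y_3) = b*y + (c1 - a1*y)*x1 + (c2 - a2*y)*x2 = 18*0.9 + 3.4*0.0 + 10.4*0.0 = 16.2 + 0.0 + 0.0 = 16.2


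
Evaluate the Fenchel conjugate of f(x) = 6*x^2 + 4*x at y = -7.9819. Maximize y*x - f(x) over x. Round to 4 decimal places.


f*(y) = sup_x {y*x - a*x^2 - b*x} = sup_x {(y-b)*x - a*x^2}
FOC: (y - b) - 2a*x = 0 => x* = (y - b)/(2a)
x* = (-7.9819 - 4)/(2*6) = -0.9985
f*(-7.9819) = (y-b)^2/(4a) = (-7.9819 - 4)^2/(4*6)
= 143.5659/24 = 5.9819


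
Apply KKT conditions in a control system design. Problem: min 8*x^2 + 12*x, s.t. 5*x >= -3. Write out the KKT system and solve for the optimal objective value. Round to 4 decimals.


Step 1: Try lambda = 0 (constraint inactive).
x_unc = -12/(2*8) = -0.75
Check: 5*-0.75 = -3.75 < -3 -- violated!
Step 2: Constraint must be active: 5*x = -3
x* = -3/5 = -0.6
lambda = (2*8*(-0.6) + 12)/5 = 0.48
Step 3: Compute optimal value.
f(x*) = 8*(-0.6)^2 + 12*(-0.6) = -4.32


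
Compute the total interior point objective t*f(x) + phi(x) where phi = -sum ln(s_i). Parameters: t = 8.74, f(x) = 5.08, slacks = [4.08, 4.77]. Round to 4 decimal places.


Step 1: Compute log-barrier.
ln values: [1.4061, 1.5623]
phi = -(1.4061 + 1.5623) = -2.9684
Step 2: Compute augmented objective.
t*f(x) = 8.74*5.08 = 44.3992
Total = 44.3992 - 2.9684 = 41.4308


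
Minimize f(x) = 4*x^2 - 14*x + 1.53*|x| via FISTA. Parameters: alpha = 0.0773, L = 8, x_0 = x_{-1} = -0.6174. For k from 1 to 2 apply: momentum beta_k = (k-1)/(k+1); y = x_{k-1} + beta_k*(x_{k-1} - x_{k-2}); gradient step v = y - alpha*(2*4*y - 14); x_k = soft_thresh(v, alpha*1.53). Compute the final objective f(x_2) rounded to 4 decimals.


FISTA on f(x) = 4*x^2 - 14*x + 1.53*|x|
L = 8, alpha = 0.0773
Iteration 1: beta = 0.0, y = -0.6174 + 0.0*(-0.6174 + 0.6174) = -0.6174
  grad(y) = -18.9392, v = y - alpha*grad = 0.8466
  prox(v) = soft_thresh(0.8466, 0.1183) = 0.7283
Iteration 2: beta = 0.3333, y = 0.7283 + 0.3333*(0.7283 + 0.6174) = 1.1769
  grad(y) = -4.5847, v = y - alpha*grad = 1.5313
  prox(v) = soft_thresh(1.5313, 0.1183) = 1.413
f(x_2) = 4*1.413^2 - 14*1.413 + 1.53*|1.413| = -9.6339


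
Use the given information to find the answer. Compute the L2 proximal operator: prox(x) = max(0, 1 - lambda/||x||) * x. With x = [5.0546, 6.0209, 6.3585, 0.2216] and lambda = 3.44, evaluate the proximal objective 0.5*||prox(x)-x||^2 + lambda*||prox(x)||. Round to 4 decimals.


Step 1: Compute ||x||.
||x|| = 10.1133
Step 2: Compute scaling factor.
scale = max(0, 1 - 3.44/10.1133) = 0.6599
Step 3: prox(x) = [3.3353, 3.9729, 4.1957, 0.1462]
||prox(x)|| = 6.6733
Step 4: Proximal objective.
0.5*||prox-x||^2 = 5.9168
lambda*||prox|| = 22.9562
Total = 28.8731


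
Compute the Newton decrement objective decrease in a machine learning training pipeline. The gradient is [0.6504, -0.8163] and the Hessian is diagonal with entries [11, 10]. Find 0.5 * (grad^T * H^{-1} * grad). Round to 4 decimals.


Step 1: H is diagonal, so H^(-1) * g = [0.0591, -0.0816].
Step 2: g^T H^(-1) g = sum_i g_i^2 / H_ii
  = (0.6504)^2/11 + (-0.8163)^2/10
  = 0.0385 + 0.0666 = 0.1051
Step 3: Objective decrease = 0.5 * g^T H^(-1) g = 0.0525


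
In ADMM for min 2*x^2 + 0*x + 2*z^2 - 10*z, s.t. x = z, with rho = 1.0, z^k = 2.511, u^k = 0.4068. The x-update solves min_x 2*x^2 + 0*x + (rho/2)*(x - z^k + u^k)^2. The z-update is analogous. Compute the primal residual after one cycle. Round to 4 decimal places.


ADMM iteration with rho = 1.0, z^k = 2.511, u^k = 0.4068
Step 1: x-update.
Minimize 2*x^2 + 0*x + (1.0/2)*(x - 2.511 + 0.4068)^2
FOC: (2*2 + 1.0)*x = 0 + 1.0*(2.511 - 0.4068)
x^{k+1} = 0.4208
Step 2: z-update.
Minimize 2*z^2 - 10*z + (1.0/2)*(0.4208 - z + 0.4068)^2
FOC: (2*2 + 1.0)*z = 10 + 1.0*(0.4208 + 0.4068)
z^{k+1} = 2.1655
Step 3: u-update.
u^{k+1} = 0.4068 + 0.4208 - 2.1655 = -1.3379
Step 4: Primal residual = |0.4208 - 2.1655| = 1.7447


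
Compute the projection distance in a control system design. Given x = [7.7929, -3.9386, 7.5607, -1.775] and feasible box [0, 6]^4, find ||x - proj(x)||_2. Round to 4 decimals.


Project each component onto [0, 6].
clip(7.7929) = 6.0, clip(-3.9386) = 0.0, clip(7.5607) = 6.0, clip(-1.775) = 0.0
Projection = [6.0, 0.0, 6.0, 0.0]
Squared diffs: [3.2145, 15.5126, 2.4358, 3.1506]
Distance = sqrt(24.3135) = 4.9309


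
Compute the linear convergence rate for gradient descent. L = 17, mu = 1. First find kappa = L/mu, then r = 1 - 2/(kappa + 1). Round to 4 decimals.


Step 1: Compute the condition number.
kappa = L/mu = 17/1 = 17.0
Step 2: Compute the convergence rate.
r = 1 - 2/(kappa + 1) = 1 - 2*mu/(L + mu) = (L - mu)/(L + mu) = 16/18 = 0.8889


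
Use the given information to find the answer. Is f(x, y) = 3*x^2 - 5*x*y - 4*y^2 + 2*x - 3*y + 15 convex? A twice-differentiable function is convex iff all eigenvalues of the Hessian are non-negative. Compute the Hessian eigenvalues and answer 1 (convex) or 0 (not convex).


The Hessian of f(x,y) = 3*x^2 - 5*x*y - 4*y^2 + 2*x - 3*y + 15 is:
H = [[6, -5], [-5, -8]]
Trace = 6 - 8 = -2
Determinant = 6*-8 - (-5)^2 = -73
Discriminant = (-2)^2 - 4*-73 = 296.0
Eigenvalues: lambda_1 = -9.6023, lambda_2 = 7.6023
The function is not convex.

0


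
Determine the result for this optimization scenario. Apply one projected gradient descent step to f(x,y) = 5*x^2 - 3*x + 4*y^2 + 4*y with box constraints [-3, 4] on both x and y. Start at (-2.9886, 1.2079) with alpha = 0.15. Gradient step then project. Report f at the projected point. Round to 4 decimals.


Step 1: Compute gradient at (-2.9886, 1.2079).
grad_x = 2*5*-2.9886 - 3 = -32.886
grad_y = 2*4*1.2079 + 4 = 13.6632
Step 2: Gradient step.
x_raw = -2.9886 - 0.15*-32.886 = 1.9443
y_raw = 1.2079 - 0.15*13.6632 = -0.8416
Step 3: Project onto [-3, 4].
x_proj = clip(1.9443) = 1.9443
y_proj = clip(-0.8416) = -0.8416
Step 4: Evaluate f.
f(1.9443, -0.8416) = 12.5353


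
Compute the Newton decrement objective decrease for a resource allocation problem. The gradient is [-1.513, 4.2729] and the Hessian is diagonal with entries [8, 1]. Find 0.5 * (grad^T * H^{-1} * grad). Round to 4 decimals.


Step 1: H is diagonal, so H^(-1) * g = [-0.1891, 4.2729].
Step 2: g^T H^(-1) g = sum_i g_i^2 / H_ii
  = (-1.513)^2/8 + (4.2729)^2/1
  = 0.2861 + 18.2577 = 18.5438
Step 3: Objective decrease = 0.5 * g^T H^(-1) g = 9.2719


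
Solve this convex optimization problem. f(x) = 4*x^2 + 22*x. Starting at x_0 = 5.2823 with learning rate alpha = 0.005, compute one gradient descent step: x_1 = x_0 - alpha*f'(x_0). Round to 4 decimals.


We compute the gradient at x_0 and apply the update.
f'(x) = 8*x + 22
f'(5.2823) = 8*5.2823 + 22 = 64.2584
x_1 = 5.2823 - 0.005*64.2584 = 4.961


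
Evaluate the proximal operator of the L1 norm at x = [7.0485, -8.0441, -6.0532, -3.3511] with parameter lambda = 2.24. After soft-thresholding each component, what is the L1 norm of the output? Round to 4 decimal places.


Soft-thresholding with lambda = 2.24:
prox(7.0485) = sign(7.0485)*max(|7.0485| - 2.24, 0) = 4.8085
prox(-8.0441) = sign(-8.0441)*max(|-8.0441| - 2.24, 0) = -5.8041
prox(-6.0532) = sign(-6.0532)*max(|-6.0532| - 2.24, 0) = -3.8132
prox(-3.3511) = sign(-3.3511)*max(|-3.3511| - 2.24, 0) = -1.1111
prox(x) = [4.8085, -5.8041, -3.8132, -1.1111]
||prox(x)||_1 = 4.8085 + 5.8041 + 3.8132 + 1.1111 = 15.5369


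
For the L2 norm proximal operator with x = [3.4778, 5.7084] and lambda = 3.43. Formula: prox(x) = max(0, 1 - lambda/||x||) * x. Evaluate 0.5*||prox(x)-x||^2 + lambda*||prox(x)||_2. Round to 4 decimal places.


Step 1: Compute ||x||.
||x|| = 6.6844
Step 2: Compute scaling factor.
scale = max(0, 1 - 3.43/6.6844) = 0.4869
Step 3: prox(x) = [1.6932, 2.7792]
||prox(x)|| = 3.2544
Step 4: Proximal objective.
0.5*||prox-x||^2 = 5.8825
lambda*||prox|| = 11.1626
Total = 17.045


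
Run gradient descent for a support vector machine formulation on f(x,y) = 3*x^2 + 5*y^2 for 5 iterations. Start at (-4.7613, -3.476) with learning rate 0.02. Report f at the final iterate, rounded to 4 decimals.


Gradient descent on f(x,y) = 3*x^2 + 5*y^2.
Starting point: (-4.7613, -3.476), alpha = 0.02
Step 1: grad_x = 2*3*-4.7613 = -28.5678, grad_y = 2*5*-3.476 = -34.76
  x_1 = -4.7613 - 0.02*-28.5678 = -4.1899
  y_1 = -3.476 - 0.02*-34.76 = -2.7808
Step 2: grad_x = 2*3*-4.1899 = -25.1397, grad_y = 2*5*-2.7808 = -27.808
  x_2 = -4.1899 - 0.02*-25.1397 = -3.6872
  y_2 = -2.7808 - 0.02*-27.808 = -2.2246
Step 3: grad_x = 2*3*-3.6872 = -22.1229, grad_y = 2*5*-2.2246 = -22.2464
  x_3 = -3.6872 - 0.02*-22.1229 = -3.2447
  y_3 = -2.2246 - 0.02*-22.2464 = -1.7797
Step 4: grad_x = 2*3*-3.2447 = -19.4682, grad_y = 2*5*-1.7797 = -17.7971
  x_4 = -3.2447 - 0.02*-19.4682 = -2.8553
  y_4 = -1.7797 - 0.02*-17.7971 = -1.4238
Step 5: grad_x = 2*3*-2.8553 = -17.132, grad_y = 2*5*-1.4238 = -14.2377
  x_5 = -2.8553 - 0.02*-17.132 = -2.5127
  y_5 = -1.4238 - 0.02*-14.2377 = -1.139
f(-2.5127, -1.139) = 3*(-2.5127)^2 + 5*(-1.139)^2 = 25.4276


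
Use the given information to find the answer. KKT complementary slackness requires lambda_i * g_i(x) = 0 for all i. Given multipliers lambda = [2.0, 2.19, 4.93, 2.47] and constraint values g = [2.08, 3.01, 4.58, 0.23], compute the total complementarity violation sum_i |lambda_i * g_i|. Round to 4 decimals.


KKT complementary slackness check:
lambda_1 * g_1 = 2.0 * 2.08 = 4.16
lambda_2 * g_2 = 2.19 * 3.01 = 6.5919
lambda_3 * g_3 = 4.93 * 4.58 = 22.5794
lambda_4 * g_4 = 2.47 * 0.23 = 0.5681
Total violation = 4.16 + 6.5919 + 22.5794 + 0.5681 = 33.8994


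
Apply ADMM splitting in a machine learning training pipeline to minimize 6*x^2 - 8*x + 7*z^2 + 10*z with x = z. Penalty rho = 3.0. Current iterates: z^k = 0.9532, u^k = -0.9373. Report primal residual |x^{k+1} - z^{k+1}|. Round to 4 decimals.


ADMM iteration with rho = 3.0, z^k = 0.9532, u^k = -0.9373
Step 1: x-update.
Minimize 6*x^2 - 8*x + (3.0/2)*(x - 0.9532 - 0.9373)^2
FOC: (2*6 + 3.0)*x = 8 + 3.0*(0.9532 + 0.9373)
x^{k+1} = 0.9114
Step 2: z-update.
Minimize 7*z^2 + 10*z + (3.0/2)*(0.9114 - z - 0.9373)^2
FOC: (2*7 + 3.0)*z = -10 + 3.0*(0.9114 - 0.9373)
z^{k+1} = -0.5928
Step 3: u-update.
u^{k+1} = -0.9373 + 0.9114 + 0.5928 = 0.5669
Step 4: Primal residual = |0.9114 + 0.5928| = 1.5042


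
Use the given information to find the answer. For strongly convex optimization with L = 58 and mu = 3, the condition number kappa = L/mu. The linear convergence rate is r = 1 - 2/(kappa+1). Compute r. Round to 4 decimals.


Step 1: Compute the condition number.
kappa = L/mu = 58/3 = 19.3333
Step 2: Compute the convergence rate.
r = 1 - 2/(kappa + 1) = 1 - 2*mu/(L + mu) = (L - mu)/(L + mu) = 55/61 = 0.9016


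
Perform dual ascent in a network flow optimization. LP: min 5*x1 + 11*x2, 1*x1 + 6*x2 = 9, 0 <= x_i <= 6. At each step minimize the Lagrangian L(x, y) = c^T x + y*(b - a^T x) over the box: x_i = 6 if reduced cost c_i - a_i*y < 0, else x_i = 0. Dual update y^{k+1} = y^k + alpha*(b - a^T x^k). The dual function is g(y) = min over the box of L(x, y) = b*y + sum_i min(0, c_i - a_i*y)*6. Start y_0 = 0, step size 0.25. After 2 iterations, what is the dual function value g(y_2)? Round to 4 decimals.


Dual ascent for LP: min 5*x1 + 11*x2, 1*x1 + 6*x2 = 9, 0 <= x_i <= 6
Step 1: y^k = 0.0, reduced costs: (5.0, 11.0)
  x^k = (0.0, 0.0), subgradient = b - a^T x = 9.0
  y^{k+1} = 0.0 + 0.25*9.0 = 2.25
Step 2: y^k = 2.25, reduced costs: (2.75, -2.5)
  x^k = (0.0, 6.0), subgradient = b - a^T x = -27.0
  y^{k+1} = 2.25 + 0.25*-27.0 = -4.5
Dual objective at y_2 = -4.5: reduced costs (9.5, 38.0), box minimizer x = (0.0, 0.0)
g(y_2) = b*y + (c1 - a1*y)*x1 + (c2 - a2*y)*x2 = 9*(-4.5) + 9.5*0.0 + 38.0*0.0 = -40.5 + 0.0 + 0.0 = -40.5


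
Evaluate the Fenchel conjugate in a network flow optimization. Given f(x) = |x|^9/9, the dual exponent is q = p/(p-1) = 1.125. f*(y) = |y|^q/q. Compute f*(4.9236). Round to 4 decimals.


The conjugate exponent q satisfies 1/p + 1/q = 1.
p = 9, so q = 9/(9 - 1) = 1.125
|y|^q = 4.9236^1.125 = 6.0092
f*(4.9236) = 6.0092 / 1.125 = 5.3415


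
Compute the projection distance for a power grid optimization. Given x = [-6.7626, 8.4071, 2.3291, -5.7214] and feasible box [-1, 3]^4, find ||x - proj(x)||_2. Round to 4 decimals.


Project each component onto [-1, 3].
clip(-6.7626) = -1.0, clip(8.4071) = 3.0, clip(2.3291) = 2.3291, clip(-5.7214) = -1.0
Projection = [-1.0, 3.0, 2.3291, -1.0]
Squared diffs: [33.2076, 29.2367, 0.0, 22.2916]
Distance = sqrt(84.7359) = 9.2052


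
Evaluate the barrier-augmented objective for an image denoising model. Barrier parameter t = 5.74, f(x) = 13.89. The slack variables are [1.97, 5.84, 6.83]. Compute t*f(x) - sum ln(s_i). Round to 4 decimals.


Step 1: Compute log-barrier.
ln values: [0.678, 1.7647, 1.9213]
phi = -(0.678 + 1.7647 + 1.9213) = -4.3641
Step 2: Compute augmented objective.
t*f(x) = 5.74*13.89 = 79.7286
Total = 79.7286 - 4.3641 = 75.3645


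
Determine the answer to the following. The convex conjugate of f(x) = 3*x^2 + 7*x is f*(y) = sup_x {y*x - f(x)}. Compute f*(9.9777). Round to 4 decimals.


f*(y) = sup_x {y*x - a*x^2 - b*x} = sup_x {(y-b)*x - a*x^2}
FOC: (y - b) - 2a*x = 0 => x* = (y - b)/(2a)
x* = (9.9777 - 7)/(2*3) = 0.4963
f*(9.9777) = (y-b)^2/(4a) = (9.9777 - 7)^2/(4*3)
= 8.8667/12 = 0.7389


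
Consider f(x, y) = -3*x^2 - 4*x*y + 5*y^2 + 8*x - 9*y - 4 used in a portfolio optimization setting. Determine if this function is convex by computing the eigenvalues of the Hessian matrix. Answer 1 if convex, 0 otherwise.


The Hessian of f(x,y) = -3*x^2 - 4*x*y + 5*y^2 + 8*x - 9*y - 4 is:
H = [[-6, -4], [-4, 10]]
Trace = -6 + 10 = 4
Determinant = -6*10 - (-4)^2 = -76
Discriminant = (4)^2 - 4*-76 = 320.0
Eigenvalues: lambda_1 = -6.9443, lambda_2 = 10.9443
The function is not convex.

0


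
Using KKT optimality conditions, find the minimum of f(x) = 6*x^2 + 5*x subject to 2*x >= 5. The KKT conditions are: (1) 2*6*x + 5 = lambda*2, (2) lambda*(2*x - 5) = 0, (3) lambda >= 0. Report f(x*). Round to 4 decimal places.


Step 1: Try lambda = 0 (constraint inactive).
x_unc = -5/(2*6) = -0.4167
Check: 2*-0.4167 = -0.8334 < 5 -- violated!
Step 2: Constraint must be active: 2*x = 5
x* = 5/2 = 2.5
lambda = (2*6*2.5 + 5)/2 = 17.5
Step 3: Compute optimal value.
f(x*) = 6*2.5^2 + 5*2.5 = 50.0


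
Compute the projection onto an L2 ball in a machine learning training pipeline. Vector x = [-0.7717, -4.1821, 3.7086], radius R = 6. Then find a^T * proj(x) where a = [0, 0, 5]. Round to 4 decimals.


Step 1: Compute ||x|| (intermediates to 6 decimals).
||x|| = sqrt((-0.7717)^2 + (-4.1821)^2 + 3.7086^2) = 5.642623
Step 2: Project.
Since ||x|| <= R, proj = x (no scaling needed).
proj(x) = [-0.7717, -4.1821, 3.7086]
Step 3: Dot product.
a^T * proj(x) = 0*(-0.7717) + 0*(-4.1821) + 5*3.7086 = 18.543


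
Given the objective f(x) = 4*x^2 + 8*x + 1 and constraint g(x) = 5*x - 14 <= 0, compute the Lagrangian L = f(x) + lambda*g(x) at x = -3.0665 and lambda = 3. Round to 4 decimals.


Step 1: Evaluate f(x).
f(-3.0665) = 4*(-3.0665)^2 + 8*(-3.0665) + 1 = 14.0817
Step 2: Evaluate g(x).
g(-3.0665) = 5*-3.0665 - 14 = -29.3325
Step 3: Compute Lagrangian.
L = 14.0817 + 3*-29.3325 = -73.9158


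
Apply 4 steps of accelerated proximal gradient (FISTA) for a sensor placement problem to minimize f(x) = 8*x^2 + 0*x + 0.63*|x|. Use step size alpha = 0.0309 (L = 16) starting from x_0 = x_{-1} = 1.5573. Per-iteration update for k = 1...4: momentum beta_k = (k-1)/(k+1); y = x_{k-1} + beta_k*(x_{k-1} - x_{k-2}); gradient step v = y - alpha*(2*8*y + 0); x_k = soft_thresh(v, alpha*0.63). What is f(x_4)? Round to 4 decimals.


FISTA on f(x) = 8*x^2 + 0*x + 0.63*|x|
L = 16, alpha = 0.0309
Iteration 1: beta = 0.0, y = 1.5573 + 0.0*(1.5573 - 1.5573) = 1.5573
  grad(y) = 24.9168, v = y - alpha*grad = 0.7874
  prox(v) = soft_thresh(0.7874, 0.0195) = 0.7679
Iteration 2: beta = 0.3333, y = 0.7679 + 0.3333*(0.7679 - 1.5573) = 0.5048
  grad(y) = 8.0763, v = y - alpha*grad = 0.2552
  prox(v) = soft_thresh(0.2552, 0.0195) = 0.2357
Iteration 3: beta = 0.5, y = 0.2357 + 0.5*(0.2357 - 0.7679) = -0.0303
  grad(y) = -0.4853, v = y - alpha*grad = -0.0153
  prox(v) = soft_thresh(-0.0153, 0.0195) = 0.0
Iteration 4: beta = 0.6, y = 0.0 + 0.6*(0.0 - 0.2357) = -0.1414
  grad(y) = -2.2632, v = y - alpha*grad = -0.0715
  prox(v) = soft_thresh(-0.0715, 0.0195) = -0.052
f(x_4) = 8*(-0.052)^2 + 0*(-0.052) + 0.63*|-0.052| = 0.0545


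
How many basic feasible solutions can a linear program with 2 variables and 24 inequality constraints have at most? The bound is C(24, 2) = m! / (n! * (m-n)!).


Each vertex corresponds to some choice of n active constraints out of m, so the number of vertices is at most C(m, n) = m! / (n!(m-n)!).
m = 24, n = 2
Numerator: 24 * 23
Denominator: 2! = 2
C(24, 2) = 276


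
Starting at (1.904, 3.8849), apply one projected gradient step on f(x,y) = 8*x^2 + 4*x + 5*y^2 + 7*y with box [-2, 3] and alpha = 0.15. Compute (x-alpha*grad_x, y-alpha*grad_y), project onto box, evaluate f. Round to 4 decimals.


Step 1: Compute gradient at (1.904, 3.8849).
grad_x = 2*8*1.904 + 4 = 34.464
grad_y = 2*5*3.8849 + 7 = 45.849
Step 2: Gradient step.
x_raw = 1.904 - 0.15*34.464 = -3.2656
y_raw = 3.8849 - 0.15*45.849 = -2.9925
Step 3: Project onto [-2, 3].
x_proj = clip(-3.2656) = -2.0
y_proj = clip(-2.9925) = -2.0
Step 4: Evaluate f.
f(-2.0, -2.0) = 30.0


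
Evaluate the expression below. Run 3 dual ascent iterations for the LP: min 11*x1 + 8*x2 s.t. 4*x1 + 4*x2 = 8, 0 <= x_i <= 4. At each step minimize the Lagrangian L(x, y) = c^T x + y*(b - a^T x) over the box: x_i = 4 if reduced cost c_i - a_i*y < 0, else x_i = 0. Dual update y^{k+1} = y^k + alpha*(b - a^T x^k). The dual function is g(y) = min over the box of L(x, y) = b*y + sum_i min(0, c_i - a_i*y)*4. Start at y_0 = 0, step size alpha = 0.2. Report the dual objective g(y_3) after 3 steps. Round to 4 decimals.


Dual ascent for LP: min 11*x1 + 8*x2, 4*x1 + 4*x2 = 8, 0 <= x_i <= 4
Step 1: y^k = 0.0, reduced costs: (11.0, 8.0)
  x^k = (0.0, 0.0), subgradient = b - a^T x = 8.0
  y^{k+1} = 0.0 + 0.2*8.0 = 1.6
Step 2: y^k = 1.6, reduced costs: (4.6, 1.6)
  x^k = (0.0, 0.0), subgradient = b - a^T x = 8.0
  y^{k+1} = 1.6 + 0.2*8.0 = 3.2
Step 3: y^k = 3.2, reduced costs: (-1.8, -4.8)
  x^k = (4.0, 4.0), subgradient = b - a^T x = -24.0
  y^{k+1} = 3.2 + 0.2*-24.0 = -1.6
Dual objective at y_3 = -1.6: reduced costs (17.4, 14.4), box minimizer x = (0.0, 0.0)
g(y_3) = b*y + (c1 - a1*y)*x1 + (c2 - a2*y)*x2 = 8*(-1.6) + 17.4*0.0 + 14.4*0.0 = -12.8 + 0.0 + 0.0 = -12.8


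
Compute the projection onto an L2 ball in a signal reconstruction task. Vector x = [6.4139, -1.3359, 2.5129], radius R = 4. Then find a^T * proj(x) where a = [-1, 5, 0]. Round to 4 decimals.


Step 1: Compute ||x|| (intermediates to 6 decimals).
||x|| = sqrt(6.4139^2 + (-1.3359)^2 + 2.5129^2) = 7.016937
Step 2: Project.
Since ||x|| > R, scale = R/||x|| = 4/7.016937 = 0.570049, proj(x) = scale * x
proj(x) = [3.656237, -0.761528, 1.432476]
Step 3: Dot product.
a^T * proj(x) = -1*3.656237 + 5*(-0.761528) + 0*1.432476 = -7.4639


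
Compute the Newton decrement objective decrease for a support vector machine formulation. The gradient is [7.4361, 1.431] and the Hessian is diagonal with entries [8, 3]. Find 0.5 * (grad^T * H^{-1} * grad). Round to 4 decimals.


Step 1: H is diagonal, so H^(-1) * g = [0.9295, 0.477].
Step 2: g^T H^(-1) g = sum_i g_i^2 / H_ii
  = (7.4361)^2/8 + (1.431)^2/3
  = 6.9119 + 0.6826 = 7.5945
Step 3: Objective decrease = 0.5 * g^T H^(-1) g = 3.7973


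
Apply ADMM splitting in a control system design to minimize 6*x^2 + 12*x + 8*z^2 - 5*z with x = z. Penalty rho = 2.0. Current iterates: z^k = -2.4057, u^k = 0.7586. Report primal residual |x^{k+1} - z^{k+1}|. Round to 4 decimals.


ADMM iteration with rho = 2.0, z^k = -2.4057, u^k = 0.7586
Step 1: x-update.
Minimize 6*x^2 + 12*x + (2.0/2)*(x + 2.4057 + 0.7586)^2
FOC: (2*6 + 2.0)*x = -12 + 2.0*(-2.4057 - 0.7586)
x^{k+1} = -1.3092
Step 2: z-update.
Minimize 8*z^2 - 5*z + (2.0/2)*(-1.3092 - z + 0.7586)^2
FOC: (2*8 + 2.0)*z = 5 + 2.0*(-1.3092 + 0.7586)
z^{k+1} = 0.2166
Step 3: u-update.
u^{k+1} = 0.7586 - 1.3092 - 0.2166 = -0.7672
Step 4: Primal residual = |-1.3092 - 0.2166| = 1.5258


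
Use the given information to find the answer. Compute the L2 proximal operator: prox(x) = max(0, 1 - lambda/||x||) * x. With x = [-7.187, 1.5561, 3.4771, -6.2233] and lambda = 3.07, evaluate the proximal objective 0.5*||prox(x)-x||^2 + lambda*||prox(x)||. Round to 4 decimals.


Step 1: Compute ||x||.
||x|| = 10.2418
Step 2: Compute scaling factor.
scale = max(0, 1 - 3.07/10.2418) = 0.7002
Step 3: prox(x) = [-5.0327, 1.0897, 2.4348, -4.3579]
||prox(x)|| = 7.1718
Step 4: Proximal objective.
0.5*||prox-x||^2 = 4.7125
lambda*||prox|| = 22.0174
Total = 26.7298


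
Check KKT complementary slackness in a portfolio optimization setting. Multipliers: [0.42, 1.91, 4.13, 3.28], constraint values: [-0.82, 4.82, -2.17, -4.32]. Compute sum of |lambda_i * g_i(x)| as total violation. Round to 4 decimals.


KKT complementary slackness check:
lambda_1 * g_1 = 0.42 * -0.82 = -0.3444
lambda_2 * g_2 = 1.91 * 4.82 = 9.2062
lambda_3 * g_3 = 4.13 * -2.17 = -8.9621
lambda_4 * g_4 = 3.28 * -4.32 = -14.1696
Total violation = 0.3444 + 9.2062 + 8.9621 + 14.1696 = 32.6823


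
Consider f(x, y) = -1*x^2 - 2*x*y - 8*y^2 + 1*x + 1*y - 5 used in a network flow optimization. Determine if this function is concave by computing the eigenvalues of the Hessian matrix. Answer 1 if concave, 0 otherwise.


The Hessian of f(x,y) = -1*x^2 - 2*x*y - 8*y^2 + 1*x + 1*y - 5 is:
H = [[-2, -2], [-2, -16]]
Trace = -2 - 16 = -18
Determinant = -2*-16 - (-2)^2 = 28
Discriminant = (-18)^2 - 4*28 = 212.0
Eigenvalues: lambda_1 = -16.2801, lambda_2 = -1.7199
The function is concave.

1


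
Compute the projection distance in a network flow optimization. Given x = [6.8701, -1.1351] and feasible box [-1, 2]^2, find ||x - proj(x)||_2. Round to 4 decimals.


Project each component onto [-1, 2].
clip(6.8701) = 2.0, clip(-1.1351) = -1.0
Projection = [2.0, -1.0]
Squared diffs: [23.7179, 0.0183]
Distance = sqrt(23.7362) = 4.872


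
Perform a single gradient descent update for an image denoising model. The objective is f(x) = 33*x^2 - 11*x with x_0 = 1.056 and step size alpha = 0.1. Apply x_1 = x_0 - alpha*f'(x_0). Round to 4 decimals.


We compute the gradient at x_0 and apply the update.
f'(x) = 66*x - 11
f'(1.056) = 66*1.056 - 11 = 58.696
x_1 = 1.056 - 0.1*58.696 = -4.8136


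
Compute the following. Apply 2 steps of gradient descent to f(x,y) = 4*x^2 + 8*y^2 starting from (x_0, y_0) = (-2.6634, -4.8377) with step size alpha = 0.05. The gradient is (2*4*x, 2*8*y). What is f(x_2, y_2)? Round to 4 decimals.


Gradient descent on f(x,y) = 4*x^2 + 8*y^2.
Starting point: (-2.6634, -4.8377), alpha = 0.05
Step 1: grad_x = 2*4*-2.6634 = -21.3072, grad_y = 2*8*-4.8377 = -77.4032
  x_1 = -2.6634 - 0.05*-21.3072 = -1.598
  y_1 = -4.8377 - 0.05*-77.4032 = -0.9675
Step 2: grad_x = 2*4*-1.598 = -12.7843, grad_y = 2*8*-0.9675 = -15.4806
  x_2 = -1.598 - 0.05*-12.7843 = -0.9588
  y_2 = -0.9675 - 0.05*-15.4806 = -0.1935
f(-0.9588, -0.1935) = 4*(-0.9588)^2 + 8*(-0.1935)^2 = 3.9769


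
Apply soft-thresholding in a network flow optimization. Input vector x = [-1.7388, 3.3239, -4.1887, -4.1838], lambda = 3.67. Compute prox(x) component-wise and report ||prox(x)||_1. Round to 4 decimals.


Soft-thresholding with lambda = 3.67:
prox(-1.7388) = sign(-1.7388)*max(|-1.7388| - 3.67, 0) = 0.0
prox(3.3239) = sign(3.3239)*max(|3.3239| - 3.67, 0) = 0.0
prox(-4.1887) = sign(-4.1887)*max(|-4.1887| - 3.67, 0) = -0.5187
prox(-4.1838) = sign(-4.1838)*max(|-4.1838| - 3.67, 0) = -0.5138
prox(x) = [0.0, 0.0, -0.5187, -0.5138]
||prox(x)||_1 = 0.0 + 0.0 + 0.5187 + 0.5138 = 1.0325


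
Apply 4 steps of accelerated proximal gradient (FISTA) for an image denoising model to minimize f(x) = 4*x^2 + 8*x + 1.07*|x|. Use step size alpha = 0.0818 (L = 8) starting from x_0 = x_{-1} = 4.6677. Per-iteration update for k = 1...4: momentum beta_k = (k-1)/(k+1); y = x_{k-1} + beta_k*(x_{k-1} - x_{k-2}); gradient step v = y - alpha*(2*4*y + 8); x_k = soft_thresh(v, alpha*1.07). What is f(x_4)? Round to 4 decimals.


FISTA on f(x) = 4*x^2 + 8*x + 1.07*|x|
L = 8, alpha = 0.0818
Iteration 1: beta = 0.0, y = 4.6677 + 0.0*(4.6677 - 4.6677) = 4.6677
  grad(y) = 45.3416, v = y - alpha*grad = 0.9588
  prox(v) = soft_thresh(0.9588, 0.0875) = 0.8712
Iteration 2: beta = 0.3333, y = 0.8712 + 0.3333*(0.8712 - 4.6677) = -0.3943
  grad(y) = 4.8459, v = y - alpha*grad = -0.7907
  prox(v) = soft_thresh(-0.7907, 0.0875) = -0.7031
Iteration 3: beta = 0.5, y = -0.7031 + 0.5*(-0.7031 - 0.8712) = -1.4903
  grad(y) = -3.9225, v = y - alpha*grad = -1.1695
  prox(v) = soft_thresh(-1.1695, 0.0875) = -1.0819
Iteration 4: beta = 0.6, y = -1.0819 + 0.6*(-1.0819 + 0.7031) = -1.3092
  grad(y) = -2.4736, v = y - alpha*grad = -1.1069
  prox(v) = soft_thresh(-1.1069, 0.0875) = -1.0193
f(x_4) = 4*(-1.0193)^2 + 8*(-1.0193) + 1.07*|-1.0193| = -2.9078


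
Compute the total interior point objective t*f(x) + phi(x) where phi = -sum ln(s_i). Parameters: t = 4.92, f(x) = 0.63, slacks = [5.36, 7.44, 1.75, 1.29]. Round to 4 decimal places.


Step 1: Compute log-barrier.
ln values: [1.679, 2.0069, 0.5596, 0.2546]
phi = -(1.679 + 2.0069 + 0.5596 + 0.2546) = -4.5001
Step 2: Compute augmented objective.
t*f(x) = 4.92*0.63 = 3.0996
Total = 3.0996 - 4.5001 = -1.4005


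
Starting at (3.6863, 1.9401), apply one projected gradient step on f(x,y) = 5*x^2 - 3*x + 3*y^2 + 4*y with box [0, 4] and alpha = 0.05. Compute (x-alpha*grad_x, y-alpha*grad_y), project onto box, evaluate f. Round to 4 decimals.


Step 1: Compute gradient at (3.6863, 1.9401).
grad_x = 2*5*3.6863 - 3 = 33.863
grad_y = 2*3*1.9401 + 4 = 15.6406
Step 2: Gradient step.
x_raw = 3.6863 - 0.05*33.863 = 1.9932
y_raw = 1.9401 - 0.05*15.6406 = 1.1581
Step 3: Project onto [0, 4].
x_proj = clip(1.9932) = 1.9932
y_proj = clip(1.1581) = 1.1581
Step 4: Evaluate f.
f(1.9932, 1.1581) = 22.5394


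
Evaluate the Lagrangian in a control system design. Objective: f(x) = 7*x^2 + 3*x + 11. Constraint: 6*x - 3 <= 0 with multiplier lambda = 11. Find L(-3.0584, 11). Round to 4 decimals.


Step 1: Evaluate f(x).
f(-3.0584) = 7*(-3.0584)^2 + 3*(-3.0584) + 11 = 67.3015
Step 2: Evaluate g(x).
g(-3.0584) = 6*-3.0584 - 3 = -21.3504
Step 3: Compute Lagrangian.
L = 67.3015 + 11*-21.3504 = -167.5529


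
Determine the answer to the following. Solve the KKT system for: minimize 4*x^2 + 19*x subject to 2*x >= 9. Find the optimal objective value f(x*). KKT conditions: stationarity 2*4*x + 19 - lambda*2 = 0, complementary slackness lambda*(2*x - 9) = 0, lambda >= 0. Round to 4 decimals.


Step 1: Try lambda = 0 (constraint inactive).
x_unc = -19/(2*4) = -2.375
Check: 2*-2.375 = -4.75 < 9 -- violated!
Step 2: Constraint must be active: 2*x = 9
x* = 9/2 = 4.5
lambda = (2*4*4.5 + 19)/2 = 27.5
Step 3: Compute optimal value.
f(x*) = 4*4.5^2 + 19*4.5 = 166.5


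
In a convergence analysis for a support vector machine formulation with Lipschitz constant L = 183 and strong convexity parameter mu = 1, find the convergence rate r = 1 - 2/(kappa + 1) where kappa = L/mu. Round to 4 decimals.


Step 1: Compute the condition number.
kappa = L/mu = 183/1 = 183.0
Step 2: Compute the convergence rate.
r = 1 - 2/(kappa + 1) = 1 - 2*mu/(L + mu) = (L - mu)/(L + mu) = 182/184 = 0.9891


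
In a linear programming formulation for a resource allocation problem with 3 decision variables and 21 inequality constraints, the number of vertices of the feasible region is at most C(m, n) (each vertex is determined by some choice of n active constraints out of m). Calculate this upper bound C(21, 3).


Each vertex corresponds to some choice of n active constraints out of m, so the number of vertices is at most C(m, n) = m! / (n!(m-n)!).
m = 21, n = 3
Numerator: 21 * 20 * 19
Denominator: 3! = 6
C(21, 3) = 1330


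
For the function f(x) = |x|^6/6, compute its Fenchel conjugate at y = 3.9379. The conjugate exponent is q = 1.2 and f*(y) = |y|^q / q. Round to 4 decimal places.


The conjugate exponent q satisfies 1/p + 1/q = 1.
p = 6, so q = 6/(6 - 1) = 1.2
|y|^q = 3.9379^1.2 = 5.1799
f*(3.9379) = 5.1799 / 1.2 = 4.3165


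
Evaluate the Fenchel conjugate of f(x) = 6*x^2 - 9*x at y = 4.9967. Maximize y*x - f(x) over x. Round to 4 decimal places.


f*(y) = sup_x {y*x - a*x^2 - b*x} = sup_x {(y-b)*x - a*x^2}
FOC: (y - b) - 2a*x = 0 => x* = (y - b)/(2a)
x* = (4.9967 + 9)/(2*6) = 1.1664
f*(4.9967) = (y-b)^2/(4a) = (4.9967 + 9)^2/(4*6)
= 195.9076/24 = 8.1628


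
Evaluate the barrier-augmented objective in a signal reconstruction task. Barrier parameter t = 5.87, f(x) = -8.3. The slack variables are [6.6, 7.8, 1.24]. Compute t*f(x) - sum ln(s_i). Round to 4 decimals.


Step 1: Compute log-barrier.
ln values: [1.8871, 2.0541, 0.2151]
phi = -(1.8871 + 2.0541 + 0.2151) = -4.1563
Step 2: Compute augmented objective.
t*f(x) = 5.87*-8.3 = -48.721
Total = -48.721 - 4.1563 = -52.8773


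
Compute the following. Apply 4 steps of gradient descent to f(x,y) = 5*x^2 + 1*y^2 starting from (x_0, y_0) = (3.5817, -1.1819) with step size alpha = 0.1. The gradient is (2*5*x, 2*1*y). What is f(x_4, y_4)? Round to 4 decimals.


Gradient descent on f(x,y) = 5*x^2 + 1*y^2.
Starting point: (3.5817, -1.1819), alpha = 0.1
Step 1: grad_x = 2*5*3.5817 = 35.817, grad_y = 2*1*-1.1819 = -2.3638
  x_1 = 3.5817 - 0.1*35.817 = 0.0
  y_1 = -1.1819 - 0.1*-2.3638 = -0.9455
Step 2: grad_x = 2*5*0.0 = 0.0, grad_y = 2*1*-0.9455 = -1.891
  x_2 = 0.0 - 0.1*0.0 = 0.0
  y_2 = -0.9455 - 0.1*-1.891 = -0.7564
Step 3: grad_x = 2*5*0.0 = 0.0, grad_y = 2*1*-0.7564 = -1.5128
  x_3 = 0.0 - 0.1*0.0 = 0.0
  y_3 = -0.7564 - 0.1*-1.5128 = -0.6051
Step 4: grad_x = 2*5*0.0 = 0.0, grad_y = 2*1*-0.6051 = -1.2103
  x_4 = 0.0 - 0.1*0.0 = 0.0
  y_4 = -0.6051 - 0.1*-1.2103 = -0.4841
f(0.0, -0.4841) = 5*0.0^2 + 1*(-0.4841)^2 = 0.2344


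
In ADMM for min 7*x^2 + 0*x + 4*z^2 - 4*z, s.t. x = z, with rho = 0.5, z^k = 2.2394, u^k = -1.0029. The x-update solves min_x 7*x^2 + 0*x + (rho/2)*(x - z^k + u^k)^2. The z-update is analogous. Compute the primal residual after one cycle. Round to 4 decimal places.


ADMM iteration with rho = 0.5, z^k = 2.2394, u^k = -1.0029
Step 1: x-update.
Minimize 7*x^2 + 0*x + (0.5/2)*(x - 2.2394 - 1.0029)^2
FOC: (2*7 + 0.5)*x = 0 + 0.5*(2.2394 + 1.0029)
x^{k+1} = 0.1118
Step 2: z-update.
Minimize 4*z^2 - 4*z + (0.5/2)*(0.1118 - z - 1.0029)^2
FOC: (2*4 + 0.5)*z = 4 + 0.5*(0.1118 - 1.0029)
z^{k+1} = 0.4182
Step 3: u-update.
u^{k+1} = -1.0029 + 0.1118 - 0.4182 = -1.3093
Step 4: Primal residual = |0.1118 - 0.4182| = 0.3064


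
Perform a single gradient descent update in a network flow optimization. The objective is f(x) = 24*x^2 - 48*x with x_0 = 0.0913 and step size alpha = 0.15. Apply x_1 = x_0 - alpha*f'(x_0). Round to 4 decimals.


We compute the gradient at x_0 and apply the update.
f'(x) = 48*x - 48
f'(0.0913) = 48*0.0913 - 48 = -43.6176
x_1 = 0.0913 - 0.15*-43.6176 = 6.6339


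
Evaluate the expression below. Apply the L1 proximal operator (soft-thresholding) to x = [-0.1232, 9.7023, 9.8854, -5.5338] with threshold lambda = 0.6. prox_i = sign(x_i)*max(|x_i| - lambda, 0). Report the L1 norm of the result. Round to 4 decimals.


Soft-thresholding with lambda = 0.6:
prox(-0.1232) = sign(-0.1232)*max(|-0.1232| - 0.6, 0) = 0.0
prox(9.7023) = sign(9.7023)*max(|9.7023| - 0.6, 0) = 9.1023
prox(9.8854) = sign(9.8854)*max(|9.8854| - 0.6, 0) = 9.2854
prox(-5.5338) = sign(-5.5338)*max(|-5.5338| - 0.6, 0) = -4.9338
prox(x) = [0.0, 9.1023, 9.2854, -4.9338]
||prox(x)||_1 = 0.0 + 9.1023 + 9.2854 + 4.9338 = 23.3215


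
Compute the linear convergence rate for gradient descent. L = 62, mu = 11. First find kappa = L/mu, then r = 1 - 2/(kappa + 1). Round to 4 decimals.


Step 1: Compute the condition number.
kappa = L/mu = 62/11 = 5.6364
Step 2: Compute the convergence rate.
r = 1 - 2/(kappa + 1) = 1 - 2*mu/(L + mu) = (L - mu)/(L + mu) = 51/73 = 0.6986


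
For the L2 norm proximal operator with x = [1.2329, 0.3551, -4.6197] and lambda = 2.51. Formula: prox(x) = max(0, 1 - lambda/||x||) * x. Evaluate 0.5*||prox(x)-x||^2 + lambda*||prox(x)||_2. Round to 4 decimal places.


Step 1: Compute ||x||.
||x|| = 4.7946
Step 2: Compute scaling factor.
scale = max(0, 1 - 2.51/4.7946) = 0.4765
Step 3: prox(x) = [0.5875, 0.1692, -2.2012]
||prox(x)|| = 2.2846
Step 4: Proximal objective.
0.5*||prox-x||^2 = 3.1501
lambda*||prox|| = 5.7343
Total = 8.8843


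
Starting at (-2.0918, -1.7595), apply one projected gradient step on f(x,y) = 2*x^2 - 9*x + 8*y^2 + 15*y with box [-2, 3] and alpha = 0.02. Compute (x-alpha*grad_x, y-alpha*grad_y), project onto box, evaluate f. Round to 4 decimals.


Step 1: Compute gradient at (-2.0918, -1.7595).
grad_x = 2*2*-2.0918 - 9 = -17.3672
grad_y = 2*8*-1.7595 + 15 = -13.152
Step 2: Gradient step.
x_raw = -2.0918 - 0.02*-17.3672 = -1.7445
y_raw = -1.7595 - 0.02*-13.152 = -1.4965
Step 3: Project onto [-2, 3].
x_proj = clip(-1.7445) = -1.7445
y_proj = clip(-1.4965) = -1.4965
Step 4: Evaluate f.
f(-1.7445, -1.4965) = 17.2546


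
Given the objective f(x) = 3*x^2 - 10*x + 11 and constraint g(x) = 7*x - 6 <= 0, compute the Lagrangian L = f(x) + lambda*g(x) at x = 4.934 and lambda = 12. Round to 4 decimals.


Step 1: Evaluate f(x).
f(4.934) = 3*4.934^2 - 10*4.934 + 11 = 34.6931
Step 2: Evaluate g(x).
g(4.934) = 7*4.934 - 6 = 28.538
Step 3: Compute Lagrangian.
L = 34.6931 + 12*28.538 = 377.1491


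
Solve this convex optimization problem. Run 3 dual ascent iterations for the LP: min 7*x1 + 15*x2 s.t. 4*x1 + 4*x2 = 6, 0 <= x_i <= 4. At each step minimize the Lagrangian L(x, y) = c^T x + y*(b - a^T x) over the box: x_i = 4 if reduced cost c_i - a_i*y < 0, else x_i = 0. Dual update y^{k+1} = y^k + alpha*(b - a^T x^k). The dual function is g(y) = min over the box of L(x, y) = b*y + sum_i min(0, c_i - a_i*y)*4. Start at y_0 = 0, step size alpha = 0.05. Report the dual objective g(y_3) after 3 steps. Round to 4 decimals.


Dual ascent for LP: min 7*x1 + 15*x2, 4*x1 + 4*x2 = 6, 0 <= x_i <= 4
Step 1: y^k = 0.0, reduced costs: (7.0, 15.0)
  x^k = (0.0, 0.0), subgradient = b - a^T x = 6.0
  y^{k+1} = 0.0 + 0.05*6.0 = 0.3
Step 2: y^k = 0.3, reduced costs: (5.8, 13.8)
  x^k = (0.0, 0.0), subgradient = b - a^T x = 6.0
  y^{k+1} = 0.3 + 0.05*6.0 = 0.6
Step 3: y^k = 0.6, reduced costs: (4.6, 12.6)
  x^k = (0.0, 0.0), subgradient = b - a^T x = 6.0
  y^{k+1} = 0.6 + 0.05*6.0 = 0.9
Dual objective at y_3 = 0.9: reduced costs (3.4, 11.4), box minimizer x = (0.0, 0.0)
g(y_3) = b*y + (c1 - a1*y)*x1 + (c2 - a2*y)*x2 = 6*0.9 + 3.4*0.0 + 11.4*0.0 = 5.4 + 0.0 + 0.0 = 5.4
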